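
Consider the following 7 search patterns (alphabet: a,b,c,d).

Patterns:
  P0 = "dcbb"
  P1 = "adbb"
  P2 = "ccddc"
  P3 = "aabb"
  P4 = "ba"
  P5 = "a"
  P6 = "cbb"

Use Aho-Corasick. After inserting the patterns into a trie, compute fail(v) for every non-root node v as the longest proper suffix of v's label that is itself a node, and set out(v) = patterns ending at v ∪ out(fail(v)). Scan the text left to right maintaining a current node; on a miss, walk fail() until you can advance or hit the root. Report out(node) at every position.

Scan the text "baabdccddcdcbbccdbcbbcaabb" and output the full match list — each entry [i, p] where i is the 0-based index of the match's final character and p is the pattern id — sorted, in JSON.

Build:
Trie nodes:
  n0 'ε': a→5 b→17 c→9 d→1
  n1 'd': c→2
  n2 'dc': b→3
  n3 'dcb': b→4
  n4 'dcbb': ·  [P0 ends]
  n5 'a': a→14 d→6  [P5 ends]
  n6 'ad': b→7
  n7 'adb': b→8
  n8 'adbb': ·  [P1 ends]
  n9 'c': b→19 c→10
  n10 'cc': d→11
  n11 'ccd': d→12
  n12 'ccdd': c→13
  n13 'ccddc': ·  [P2 ends]
  n14 'aa': b→15
  n15 'aab': b→16
  n16 'aabb': ·  [P3 ends]
  n17 'b': a→18
  n18 'ba': ·  [P4 ends]
  n19 'cb': b→20
  n20 'cbb': ·  [P6 ends]

BFS fail/out derivation:
  n1('d'): parent n0 fail=0; on 'd' 0 → fail=0;  out ∅∪∅=∅
  n5('a'): parent n0 fail=0; on 'a' 0 → fail=0;  out {5}∪∅={5}
  n9('c'): parent n0 fail=0; on 'c' 0 → fail=0;  out ∅∪∅=∅
  n17('b'): parent n0 fail=0; on 'b' 0 → fail=0;  out ∅∪∅=∅
  n2('dc'): parent n1 fail=0; on 'c' 0 → fail=9;  out ∅∪∅=∅
  n6('ad'): parent n5 fail=0; on 'd' 0 → fail=1;  out ∅∪∅=∅
  n10('cc'): parent n9 fail=0; on 'c' 0 → fail=9;  out ∅∪∅=∅
  n14('aa'): parent n5 fail=0; on 'a' 0 → fail=5;  out ∅∪{5}={5}
  n18('ba'): parent n17 fail=0; on 'a' 0 → fail=5;  out {4}∪{5}={4,5}
  n19('cb'): parent n9 fail=0; on 'b' 0 → fail=17;  out ∅∪∅=∅
  n3('dcb'): parent n2 fail=9; on 'b' 9 → fail=19;  out ∅∪∅=∅
  n7('adb'): parent n6 fail=1; on 'b' 1→0 → fail=17;  out ∅∪∅=∅
  n11('ccd'): parent n10 fail=9; on 'd' 9→0 → fail=1;  out ∅∪∅=∅
  n15('aab'): parent n14 fail=5; on 'b' 5→0 → fail=17;  out ∅∪∅=∅
  n20('cbb'): parent n19 fail=17; on 'b' 17→0 → fail=17;  out {6}∪∅={6}
  n4('dcbb'): parent n3 fail=19; on 'b' 19 → fail=20;  out {0}∪{6}={0,6}
  n8('adbb'): parent n7 fail=17; on 'b' 17→0 → fail=17;  out {1}∪∅={1}
  n12('ccdd'): parent n11 fail=1; on 'd' 1→0 → fail=1;  out ∅∪∅=∅
  n16('aabb'): parent n15 fail=17; on 'b' 17→0 → fail=17;  out {3}∪∅={3}
  n13('ccddc'): parent n12 fail=1; on 'c' 1 → fail=2;  out {2}∪∅={2}

Scan:
pos 0 'b': at 17
pos 1 'a': at 18  emit P4@[0:1],P5@[1:1]
pos 2 'a': at 14 ·f  emit P5@[2:2]
pos 3 'b': at 15
pos 4 'd': at 1 ·f
pos 5 'c': at 2
pos 6 'c': at 10 ·f
pos 7 'd': at 11
pos 8 'd': at 12
pos 9 'c': at 13  emit P2@[5:9]
pos 10 'd': at 1 ·f
pos 11 'c': at 2
pos 12 'b': at 3
pos 13 'b': at 4  emit P0@[10:13],P6@[11:13]
pos 14 'c': at 9 ·f
pos 15 'c': at 10
pos 16 'd': at 11
pos 17 'b': at 17 ·f
pos 18 'c': at 9 ·f
pos 19 'b': at 19
pos 20 'b': at 20  emit P6@[18:20]
pos 21 'c': at 9 ·f
pos 22 'a': at 5 ·f  emit P5@[22:22]
pos 23 'a': at 14  emit P5@[23:23]
pos 24 'b': at 15
pos 25 'b': at 16  emit P3@[22:25]

All matches (sorted): [[1,4],[1,5],[2,5],[9,2],[13,0],[13,6],[20,6],[22,5],[23,5],[25,3]]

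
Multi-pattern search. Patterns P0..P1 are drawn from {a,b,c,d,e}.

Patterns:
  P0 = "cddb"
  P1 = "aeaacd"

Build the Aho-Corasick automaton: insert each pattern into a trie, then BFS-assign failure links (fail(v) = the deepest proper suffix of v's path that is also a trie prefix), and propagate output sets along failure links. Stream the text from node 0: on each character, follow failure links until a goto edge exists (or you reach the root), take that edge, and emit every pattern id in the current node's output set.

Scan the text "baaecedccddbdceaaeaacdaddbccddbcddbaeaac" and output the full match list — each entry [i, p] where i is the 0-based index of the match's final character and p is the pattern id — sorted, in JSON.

Build automaton:
Trie (insert patterns):
  0='ε' goto a→5 c→1
  1='c' goto d→2
  2='cd' goto d→3
  3='cdd' goto b→4
  4='cddb' goto ·  [P0 ends]
  5='a' goto e→6
  6='ae' goto a→7
  7='aea' goto a→8
  8='aeaa' goto c→9
  9='aeaac' goto d→10
  10='aeaacd' goto ·  [P1 ends]

BFS fail/out derivation:
  n1('c'): parent n0 fail=0; on 'c' 0 → fail=0;  out ∅∪∅=∅
  n5('a'): parent n0 fail=0; on 'a' 0 → fail=0;  out ∅∪∅=∅
  n2('cd'): parent n1 fail=0; on 'd' 0 → fail=0;  out ∅∪∅=∅
  n6('ae'): parent n5 fail=0; on 'e' 0 → fail=0;  out ∅∪∅=∅
  n3('cdd'): parent n2 fail=0; on 'd' 0 → fail=0;  out ∅∪∅=∅
  n7('aea'): parent n6 fail=0; on 'a' 0 → fail=5;  out ∅∪∅=∅
  n4('cddb'): parent n3 fail=0; on 'b' 0 → fail=0;  out {0}∪∅={0}
  n8('aeaa'): parent n7 fail=5; on 'a' 5→0 → fail=5;  out ∅∪∅=∅
  n9('aeaac'): parent n8 fail=5; on 'c' 5→0 → fail=1;  out ∅∪∅=∅
  n10('aeaacd'): parent n9 fail=1; on 'd' 1 → fail=2;  out {1}∪∅={1}

Text stream:
i=0 'b': node 0→0
i=1 'a': node 0→5
i=2 'a': node 5→5 (fail-walked)
i=3 'e': node 5→6
i=4 'c': node 6→1 (fail-walked)
i=5 'e': node 1→0 (fail-walked)
i=6 'd': node 0→0
i=7 'c': node 0→1
i=8 'c': node 1→1 (fail-walked)
i=9 'd': node 1→2
i=10 'd': node 2→3
i=11 'b': node 3→4  ** P0@[8:11]
i=12 'd': node 4→0 (fail-walked)
i=13 'c': node 0→1
i=14 'e': node 1→0 (fail-walked)
i=15 'a': node 0→5
i=16 'a': node 5→5 (fail-walked)
i=17 'e': node 5→6
i=18 'a': node 6→7
i=19 'a': node 7→8
i=20 'c': node 8→9
i=21 'd': node 9→10  ** P1@[16:21]
i=22 'a': node 10→5 (fail-walked)
i=23 'd': node 5→0 (fail-walked)
i=24 'd': node 0→0
i=25 'b': node 0→0
i=26 'c': node 0→1
i=27 'c': node 1→1 (fail-walked)
i=28 'd': node 1→2
i=29 'd': node 2→3
i=30 'b': node 3→4  ** P0@[27:30]
i=31 'c': node 4→1 (fail-walked)
i=32 'd': node 1→2
i=33 'd': node 2→3
i=34 'b': node 3→4  ** P0@[31:34]
i=35 'a': node 4→5 (fail-walked)
i=36 'e': node 5→6
i=37 'a': node 6→7
i=38 'a': node 7→8
i=39 'c': node 8→9

Matches: [[11,0],[21,1],[30,0],[34,0]]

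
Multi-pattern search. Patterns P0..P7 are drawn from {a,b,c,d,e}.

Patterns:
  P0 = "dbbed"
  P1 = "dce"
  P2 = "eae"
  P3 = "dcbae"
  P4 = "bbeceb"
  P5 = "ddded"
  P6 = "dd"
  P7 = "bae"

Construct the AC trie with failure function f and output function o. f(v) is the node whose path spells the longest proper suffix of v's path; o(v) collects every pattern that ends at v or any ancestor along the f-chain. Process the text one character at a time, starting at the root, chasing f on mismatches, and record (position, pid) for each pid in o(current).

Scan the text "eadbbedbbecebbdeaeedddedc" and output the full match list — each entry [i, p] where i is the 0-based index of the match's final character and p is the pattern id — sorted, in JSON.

Build automaton:
Trie nodes:
  n0 'ε': b→14 d→1 e→8
  n1 'd': b→2 c→6 d→20
  n2 'db': b→3
  n3 'dbb': e→4
  n4 'dbbe': d→5
  n5 'dbbed': ·  ←P0
  n6 'dc': b→11 e→7
  n7 'dce': ·  ←P1
  n8 'e': a→9
  n9 'ea': e→10
  n10 'eae': ·  ←P2
  n11 'dcb': a→12
  n12 'dcba': e→13
  n13 'dcbae': ·  ←P3
  n14 'b': a→24 b→15
  n15 'bb': e→16
  n16 'bbe': c→17
  n17 'bbec': e→18
  n18 'bbece': b→19
  n19 'bbeceb': ·  ←P4
  n20 'dd': d→21  ←P6
  n21 'ddd': e→22
  n22 'ddde': d→23
  n23 'ddded': ·  ←P5
  n24 'ba': e→25
  n25 'bae': ·  ←P7

BFS fail/out derivation:
  n1('d'): parent n0 fail=0; on 'd' 0 → fail=0;  out ∅∪∅=∅
  n8('e'): parent n0 fail=0; on 'e' 0 → fail=0;  out ∅∪∅=∅
  n14('b'): parent n0 fail=0; on 'b' 0 → fail=0;  out ∅∪∅=∅
  n2('db'): parent n1 fail=0; on 'b' 0 → fail=14;  out ∅∪∅=∅
  n6('dc'): parent n1 fail=0; on 'c' 0 → fail=0;  out ∅∪∅=∅
  n9('ea'): parent n8 fail=0; on 'a' 0 → fail=0;  out ∅∪∅=∅
  n15('bb'): parent n14 fail=0; on 'b' 0 → fail=14;  out ∅∪∅=∅
  n20('dd'): parent n1 fail=0; on 'd' 0 → fail=1;  out {6}∪∅={6}
  n24('ba'): parent n14 fail=0; on 'a' 0 → fail=0;  out ∅∪∅=∅
  n3('dbb'): parent n2 fail=14; on 'b' 14 → fail=15;  out ∅∪∅=∅
  n7('dce'): parent n6 fail=0; on 'e' 0 → fail=8;  out {1}∪∅={1}
  n10('eae'): parent n9 fail=0; on 'e' 0 → fail=8;  out {2}∪∅={2}
  n11('dcb'): parent n6 fail=0; on 'b' 0 → fail=14;  out ∅∪∅=∅
  n16('bbe'): parent n15 fail=14; on 'e' 14→0 → fail=8;  out ∅∪∅=∅
  n21('ddd'): parent n20 fail=1; on 'd' 1 → fail=20;  out ∅∪{6}={6}
  n25('bae'): parent n24 fail=0; on 'e' 0 → fail=8;  out {7}∪∅={7}
  n4('dbbe'): parent n3 fail=15; on 'e' 15 → fail=16;  out ∅∪∅=∅
  n12('dcba'): parent n11 fail=14; on 'a' 14 → fail=24;  out ∅∪∅=∅
  n17('bbec'): parent n16 fail=8; on 'c' 8→0 → fail=0;  out ∅∪∅=∅
  n22('ddde'): parent n21 fail=20; on 'e' 20→1→0 → fail=8;  out ∅∪∅=∅
  n5('dbbed'): parent n4 fail=16; on 'd' 16→8→0 → fail=1;  out {0}∪∅={0}
  n13('dcbae'): parent n12 fail=24; on 'e' 24 → fail=25;  out {3}∪{7}={3,7}
  n18('bbece'): parent n17 fail=0; on 'e' 0 → fail=8;  out ∅∪∅=∅
  n23('ddded'): parent n22 fail=8; on 'd' 8→0 → fail=1;  out {5}∪∅={5}
  n19('bbeceb'): parent n18 fail=8; on 'b' 8→0 → fail=14;  out {4}∪∅={4}

Run:
i=0 'e': node 0→8
i=1 'a': node 8→9
i=2 'd': node 9→1 (fail-walked)
i=3 'b': node 1→2
i=4 'b': node 2→3
i=5 'e': node 3→4
i=6 'd': node 4→5  ** P0@[2:6]
i=7 'b': node 5→2 (fail-walked)
i=8 'b': node 2→3
i=9 'e': node 3→4
i=10 'c': node 4→17 (fail-walked)
i=11 'e': node 17→18
i=12 'b': node 18→19  ** P4@[7:12]
i=13 'b': node 19→15 (fail-walked)
i=14 'd': node 15→1 (fail-walked)
i=15 'e': node 1→8 (fail-walked)
i=16 'a': node 8→9
i=17 'e': node 9→10  ** P2@[15:17]
i=18 'e': node 10→8 (fail-walked)
i=19 'd': node 8→1 (fail-walked)
i=20 'd': node 1→20  ** P6@[19:20]
i=21 'd': node 20→21  ** P6@[20:21]
i=22 'e': node 21→22
i=23 'd': node 22→23  ** P5@[19:23]
i=24 'c': node 23→6 (fail-walked)

Result: [[6,0],[12,4],[17,2],[20,6],[21,6],[23,5]]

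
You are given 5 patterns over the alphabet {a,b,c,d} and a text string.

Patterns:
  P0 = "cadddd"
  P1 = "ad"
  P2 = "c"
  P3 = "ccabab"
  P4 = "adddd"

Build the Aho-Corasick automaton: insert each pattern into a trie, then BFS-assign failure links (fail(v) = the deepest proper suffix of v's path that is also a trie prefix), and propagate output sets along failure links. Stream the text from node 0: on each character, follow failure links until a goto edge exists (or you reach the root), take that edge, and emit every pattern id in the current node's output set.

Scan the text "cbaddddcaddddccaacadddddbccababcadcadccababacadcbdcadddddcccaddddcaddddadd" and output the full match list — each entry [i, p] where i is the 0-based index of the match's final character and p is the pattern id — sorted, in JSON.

Build:
Trie nodes:
  0='ε' goto a→7 c→1
  1='c' goto a→2 c→9  ←P2
  2='ca' goto d→3
  3='cad' goto d→4
  4='cadd' goto d→5
  5='caddd' goto d→6
  6='cadddd' goto ·  ←P0
  7='a' goto d→8
  8='ad' goto d→14  ←P1
  9='cc' goto a→10
  10='cca' goto b→11
  11='ccab' goto a→12
  12='ccaba' goto b→13
  13='ccabab' goto ·  ←P3
  14='add' goto d→15
  15='addd' goto d→16
  16='adddd' goto ·  ←P4

BFS fail/out derivation:
  fail(1) 'c': from fail(0)=0 chase 'c': 0 ⇒ 0;  out={2}∪out(0)={2}
  fail(7) 'a': from fail(0)=0 chase 'a': 0 ⇒ 0;  out=∅∪out(0)=∅
  fail(2) 'ca': from fail(1)=0 chase 'a': 0 ⇒ 7;  out=∅∪out(7)=∅
  fail(8) 'ad': from fail(7)=0 chase 'd': 0 ⇒ 0;  out={1}∪out(0)={1}
  fail(9) 'cc': from fail(1)=0 chase 'c': 0 ⇒ 1;  out=∅∪out(1)={2}
  fail(3) 'cad': from fail(2)=7 chase 'd': 7 ⇒ 8;  out=∅∪out(8)={1}
  fail(10) 'cca': from fail(9)=1 chase 'a': 1 ⇒ 2;  out=∅∪out(2)=∅
  fail(14) 'add': from fail(8)=0 chase 'd': 0 ⇒ 0;  out=∅∪out(0)=∅
  fail(4) 'cadd': from fail(3)=8 chase 'd': 8 ⇒ 14;  out=∅∪out(14)=∅
  fail(11) 'ccab': from fail(10)=2 chase 'b': 2→7→0 ⇒ 0;  out=∅∪out(0)=∅
  fail(15) 'addd': from fail(14)=0 chase 'd': 0 ⇒ 0;  out=∅∪out(0)=∅
  fail(5) 'caddd': from fail(4)=14 chase 'd': 14 ⇒ 15;  out=∅∪out(15)=∅
  fail(12) 'ccaba': from fail(11)=0 chase 'a': 0 ⇒ 7;  out=∅∪out(7)=∅
  fail(16) 'adddd': from fail(15)=0 chase 'd': 0 ⇒ 0;  out={4}∪out(0)={4}
  fail(6) 'cadddd': from fail(5)=15 chase 'd': 15 ⇒ 16;  out={0}∪out(16)={0,4}
  fail(13) 'ccabab': from fail(12)=7 chase 'b': 7→0 ⇒ 0;  out={3}∪out(0)={3}

Text stream:
[0] read 'c'  n0⇒n1  emit P2@[0:0]
[1] read 'b'  n1⇒n0 (via fail)
[2] read 'a'  n0⇒n7
[3] read 'd'  n7⇒n8  emit P1@[2:3]
[4] read 'd'  n8⇒n14
[5] read 'd'  n14⇒n15
[6] read 'd'  n15⇒n16  emit P4@[2:6]
[7] read 'c'  n16⇒n1 (via fail)  emit P2@[7:7]
[8] read 'a'  n1⇒n2
[9] read 'd'  n2⇒n3  emit P1@[8:9]
[10] read 'd'  n3⇒n4
[11] read 'd'  n4⇒n5
[12] read 'd'  n5⇒n6  emit P0@[7:12],P4@[8:12]
[13] read 'c'  n6⇒n1 (via fail)  emit P2@[13:13]
[14] read 'c'  n1⇒n9  emit P2@[14:14]
[15] read 'a'  n9⇒n10
[16] read 'a'  n10⇒n7 (via fail)
[17] read 'c'  n7⇒n1 (via fail)  emit P2@[17:17]
[18] read 'a'  n1⇒n2
[19] read 'd'  n2⇒n3  emit P1@[18:19]
[20] read 'd'  n3⇒n4
[21] read 'd'  n4⇒n5
[22] read 'd'  n5⇒n6  emit P0@[17:22],P4@[18:22]
[23] read 'd'  n6⇒n0 (via fail)
[24] read 'b'  n0⇒n0
[25] read 'c'  n0⇒n1  emit P2@[25:25]
[26] read 'c'  n1⇒n9  emit P2@[26:26]
[27] read 'a'  n9⇒n10
[28] read 'b'  n10⇒n11
[29] read 'a'  n11⇒n12
[30] read 'b'  n12⇒n13  emit P3@[25:30]
[31] read 'c'  n13⇒n1 (via fail)  emit P2@[31:31]
[32] read 'a'  n1⇒n2
[33] read 'd'  n2⇒n3  emit P1@[32:33]
[34] read 'c'  n3⇒n1 (via fail)  emit P2@[34:34]
[35] read 'a'  n1⇒n2
[36] read 'd'  n2⇒n3  emit P1@[35:36]
[37] read 'c'  n3⇒n1 (via fail)  emit P2@[37:37]
[38] read 'c'  n1⇒n9  emit P2@[38:38]
[39] read 'a'  n9⇒n10
[40] read 'b'  n10⇒n11
[41] read 'a'  n11⇒n12
[42] read 'b'  n12⇒n13  emit P3@[37:42]
[43] read 'a'  n13⇒n7 (via fail)
[44] read 'c'  n7⇒n1 (via fail)  emit P2@[44:44]
[45] read 'a'  n1⇒n2
[46] read 'd'  n2⇒n3  emit P1@[45:46]
[47] read 'c'  n3⇒n1 (via fail)  emit P2@[47:47]
[48] read 'b'  n1⇒n0 (via fail)
[49] read 'd'  n0⇒n0
[50] read 'c'  n0⇒n1  emit P2@[50:50]
[51] read 'a'  n1⇒n2
[52] read 'd'  n2⇒n3  emit P1@[51:52]
[53] read 'd'  n3⇒n4
[54] read 'd'  n4⇒n5
[55] read 'd'  n5⇒n6  emit P0@[50:55],P4@[51:55]
[56] read 'd'  n6⇒n0 (via fail)
[57] read 'c'  n0⇒n1  emit P2@[57:57]
[58] read 'c'  n1⇒n9  emit P2@[58:58]
[59] read 'c'  n9⇒n9 (via fail)  emit P2@[59:59]
[60] read 'a'  n9⇒n10
[61] read 'd'  n10⇒n3 (via fail)  emit P1@[60:61]
[62] read 'd'  n3⇒n4
[63] read 'd'  n4⇒n5
[64] read 'd'  n5⇒n6  emit P0@[59:64],P4@[60:64]
[65] read 'c'  n6⇒n1 (via fail)  emit P2@[65:65]
[66] read 'a'  n1⇒n2
[67] read 'd'  n2⇒n3  emit P1@[66:67]
[68] read 'd'  n3⇒n4
[69] read 'd'  n4⇒n5
[70] read 'd'  n5⇒n6  emit P0@[65:70],P4@[66:70]
[71] read 'a'  n6⇒n7 (via fail)
[72] read 'd'  n7⇒n8  emit P1@[71:72]
[73] read 'd'  n8⇒n14

All matches (sorted): [[0,2],[3,1],[6,4],[7,2],[9,1],[12,0],[12,4],[13,2],[14,2],[17,2],[19,1],[22,0],[22,4],[25,2],[26,2],[30,3],[31,2],[33,1],[34,2],[36,1],[37,2],[38,2],[42,3],[44,2],[46,1],[47,2],[50,2],[52,1],[55,0],[55,4],[57,2],[58,2],[59,2],[61,1],[64,0],[64,4],[65,2],[67,1],[70,0],[70,4],[72,1]]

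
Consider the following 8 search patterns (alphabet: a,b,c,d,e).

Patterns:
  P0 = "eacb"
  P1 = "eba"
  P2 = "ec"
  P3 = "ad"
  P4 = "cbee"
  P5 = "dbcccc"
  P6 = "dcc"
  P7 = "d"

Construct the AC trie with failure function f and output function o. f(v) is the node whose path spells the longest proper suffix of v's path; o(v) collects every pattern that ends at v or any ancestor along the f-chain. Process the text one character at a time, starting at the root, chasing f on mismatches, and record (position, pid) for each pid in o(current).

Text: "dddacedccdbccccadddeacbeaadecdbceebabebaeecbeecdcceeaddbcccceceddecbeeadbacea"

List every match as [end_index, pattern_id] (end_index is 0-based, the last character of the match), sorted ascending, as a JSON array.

Construct AC machine:
Trie (insert patterns):
  n0 'ε': a→8 c→10 d→14 e→1
  n1 'e': a→2 b→5 c→7
  n2 'ea': c→3
  n3 'eac': b→4
  n4 'eacb': ·  [P0 ends]
  n5 'eb': a→6
  n6 'eba': ·  [P1 ends]
  n7 'ec': ·  [P2 ends]
  n8 'a': d→9
  n9 'ad': ·  [P3 ends]
  n10 'c': b→11
  n11 'cb': e→12
  n12 'cbe': e→13
  n13 'cbee': ·  [P4 ends]
  n14 'd': b→15 c→20  [P7 ends]
  n15 'db': c→16
  n16 'dbc': c→17
  n17 'dbcc': c→18
  n18 'dbccc': c→19
  n19 'dbcccc': ·  [P5 ends]
  n20 'dc': c→21
  n21 'dcc': ·  [P6 ends]

BFS fail/out derivation:
  fail(1) 'e': from fail(0)=0 chase 'e': 0 ⇒ 0;  out=∅∪out(0)=∅
  fail(8) 'a': from fail(0)=0 chase 'a': 0 ⇒ 0;  out=∅∪out(0)=∅
  fail(10) 'c': from fail(0)=0 chase 'c': 0 ⇒ 0;  out=∅∪out(0)=∅
  fail(14) 'd': from fail(0)=0 chase 'd': 0 ⇒ 0;  out={7}∪out(0)={7}
  fail(2) 'ea': from fail(1)=0 chase 'a': 0 ⇒ 8;  out=∅∪out(8)=∅
  fail(5) 'eb': from fail(1)=0 chase 'b': 0 ⇒ 0;  out=∅∪out(0)=∅
  fail(7) 'ec': from fail(1)=0 chase 'c': 0 ⇒ 10;  out={2}∪out(10)={2}
  fail(9) 'ad': from fail(8)=0 chase 'd': 0 ⇒ 14;  out={3}∪out(14)={3,7}
  fail(11) 'cb': from fail(10)=0 chase 'b': 0 ⇒ 0;  out=∅∪out(0)=∅
  fail(15) 'db': from fail(14)=0 chase 'b': 0 ⇒ 0;  out=∅∪out(0)=∅
  fail(20) 'dc': from fail(14)=0 chase 'c': 0 ⇒ 10;  out=∅∪out(10)=∅
  fail(3) 'eac': from fail(2)=8 chase 'c': 8→0 ⇒ 10;  out=∅∪out(10)=∅
  fail(6) 'eba': from fail(5)=0 chase 'a': 0 ⇒ 8;  out={1}∪out(8)={1}
  fail(12) 'cbe': from fail(11)=0 chase 'e': 0 ⇒ 1;  out=∅∪out(1)=∅
  fail(16) 'dbc': from fail(15)=0 chase 'c': 0 ⇒ 10;  out=∅∪out(10)=∅
  fail(21) 'dcc': from fail(20)=10 chase 'c': 10→0 ⇒ 10;  out={6}∪out(10)={6}
  fail(4) 'eacb': from fail(3)=10 chase 'b': 10 ⇒ 11;  out={0}∪out(11)={0}
  fail(13) 'cbee': from fail(12)=1 chase 'e': 1→0 ⇒ 1;  out={4}∪out(1)={4}
  fail(17) 'dbcc': from fail(16)=10 chase 'c': 10→0 ⇒ 10;  out=∅∪out(10)=∅
  fail(18) 'dbccc': from fail(17)=10 chase 'c': 10→0 ⇒ 10;  out=∅∪out(10)=∅
  fail(19) 'dbcccc': from fail(18)=10 chase 'c': 10→0 ⇒ 10;  out={5}∪out(10)={5}

Run:
i=0 'd': node 0→14  emit P7@[0:0]
i=1 'd': node 14→14 (fail-walked)  emit P7@[1:1]
i=2 'd': node 14→14 (fail-walked)  emit P7@[2:2]
i=3 'a': node 14→8 (fail-walked)
i=4 'c': node 8→10 (fail-walked)
i=5 'e': node 10→1 (fail-walked)
i=6 'd': node 1→14 (fail-walked)  emit P7@[6:6]
i=7 'c': node 14→20
i=8 'c': node 20→21  emit P6@[6:8]
i=9 'd': node 21→14 (fail-walked)  emit P7@[9:9]
i=10 'b': node 14→15
i=11 'c': node 15→16
i=12 'c': node 16→17
i=13 'c': node 17→18
i=14 'c': node 18→19  emit P5@[9:14]
i=15 'a': node 19→8 (fail-walked)
i=16 'd': node 8→9  emit P3@[15:16],P7@[16:16]
i=17 'd': node 9→14 (fail-walked)  emit P7@[17:17]
i=18 'd': node 14→14 (fail-walked)  emit P7@[18:18]
i=19 'e': node 14→1 (fail-walked)
i=20 'a': node 1→2
i=21 'c': node 2→3
i=22 'b': node 3→4  emit P0@[19:22]
i=23 'e': node 4→12 (fail-walked)
i=24 'a': node 12→2 (fail-walked)
i=25 'a': node 2→8 (fail-walked)
i=26 'd': node 8→9  emit P3@[25:26],P7@[26:26]
i=27 'e': node 9→1 (fail-walked)
i=28 'c': node 1→7  emit P2@[27:28]
i=29 'd': node 7→14 (fail-walked)  emit P7@[29:29]
i=30 'b': node 14→15
i=31 'c': node 15→16
i=32 'e': node 16→1 (fail-walked)
i=33 'e': node 1→1 (fail-walked)
i=34 'b': node 1→5
i=35 'a': node 5→6  emit P1@[33:35]
i=36 'b': node 6→0 (fail-walked)
i=37 'e': node 0→1
i=38 'b': node 1→5
i=39 'a': node 5→6  emit P1@[37:39]
i=40 'e': node 6→1 (fail-walked)
i=41 'e': node 1→1 (fail-walked)
i=42 'c': node 1→7  emit P2@[41:42]
i=43 'b': node 7→11 (fail-walked)
i=44 'e': node 11→12
i=45 'e': node 12→13  emit P4@[42:45]
i=46 'c': node 13→7 (fail-walked)  emit P2@[45:46]
i=47 'd': node 7→14 (fail-walked)  emit P7@[47:47]
i=48 'c': node 14→20
i=49 'c': node 20→21  emit P6@[47:49]
i=50 'e': node 21→1 (fail-walked)
i=51 'e': node 1→1 (fail-walked)
i=52 'a': node 1→2
i=53 'd': node 2→9 (fail-walked)  emit P3@[52:53],P7@[53:53]
i=54 'd': node 9→14 (fail-walked)  emit P7@[54:54]
i=55 'b': node 14→15
i=56 'c': node 15→16
i=57 'c': node 16→17
i=58 'c': node 17→18
i=59 'c': node 18→19  emit P5@[54:59]
i=60 'e': node 19→1 (fail-walked)
i=61 'c': node 1→7  emit P2@[60:61]
i=62 'e': node 7→1 (fail-walked)
i=63 'd': node 1→14 (fail-walked)  emit P7@[63:63]
i=64 'd': node 14→14 (fail-walked)  emit P7@[64:64]
i=65 'e': node 14→1 (fail-walked)
i=66 'c': node 1→7  emit P2@[65:66]
i=67 'b': node 7→11 (fail-walked)
i=68 'e': node 11→12
i=69 'e': node 12→13  emit P4@[66:69]
i=70 'a': node 13→2 (fail-walked)
i=71 'd': node 2→9 (fail-walked)  emit P3@[70:71],P7@[71:71]
i=72 'b': node 9→15 (fail-walked)
i=73 'a': node 15→8 (fail-walked)
i=74 'c': node 8→10 (fail-walked)
i=75 'e': node 10→1 (fail-walked)
i=76 'a': node 1→2

Matches: [[0,7],[1,7],[2,7],[6,7],[8,6],[9,7],[14,5],[16,3],[16,7],[17,7],[18,7],[22,0],[26,3],[26,7],[28,2],[29,7],[35,1],[39,1],[42,2],[45,4],[46,2],[47,7],[49,6],[53,3],[53,7],[54,7],[59,5],[61,2],[63,7],[64,7],[66,2],[69,4],[71,3],[71,7]]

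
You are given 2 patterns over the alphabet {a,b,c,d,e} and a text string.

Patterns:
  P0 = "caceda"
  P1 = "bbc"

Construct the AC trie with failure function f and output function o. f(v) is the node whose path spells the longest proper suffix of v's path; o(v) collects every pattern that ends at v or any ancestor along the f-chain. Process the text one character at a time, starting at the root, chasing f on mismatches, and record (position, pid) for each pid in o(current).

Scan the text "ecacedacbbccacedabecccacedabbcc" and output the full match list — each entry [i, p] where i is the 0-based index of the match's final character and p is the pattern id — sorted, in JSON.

Construct AC machine:
Trie (insert patterns):
  0='ε' goto b→7 c→1
  1='c' goto a→2
  2='ca' goto c→3
  3='cac' goto e→4
  4='cace' goto d→5
  5='caced' goto a→6
  6='caceda' goto ·  ←P0
  7='b' goto b→8
  8='bb' goto c→9
  9='bbc' goto ·  ←P1

Failure links (BFS by depth):
  n1('c'): parent n0 fail=0; on 'c' 0 → fail=0;  out ∅∪∅=∅
  n7('b'): parent n0 fail=0; on 'b' 0 → fail=0;  out ∅∪∅=∅
  n2('ca'): parent n1 fail=0; on 'a' 0 → fail=0;  out ∅∪∅=∅
  n8('bb'): parent n7 fail=0; on 'b' 0 → fail=7;  out ∅∪∅=∅
  n3('cac'): parent n2 fail=0; on 'c' 0 → fail=1;  out ∅∪∅=∅
  n9('bbc'): parent n8 fail=7; on 'c' 7→0 → fail=1;  out {1}∪∅={1}
  n4('cace'): parent n3 fail=1; on 'e' 1→0 → fail=0;  out ∅∪∅=∅
  n5('caced'): parent n4 fail=0; on 'd' 0 → fail=0;  out ∅∪∅=∅
  n6('caceda'): parent n5 fail=0; on 'a' 0 → fail=0;  out {0}∪∅={0}

Scan:
i=0 'e': node 0→0
i=1 'c': node 0→1
i=2 'a': node 1→2
i=3 'c': node 2→3
i=4 'e': node 3→4
i=5 'd': node 4→5
i=6 'a': node 5→6  ** P0@[1:6]
i=7 'c': node 6→1 (via fail)
i=8 'b': node 1→7 (via fail)
i=9 'b': node 7→8
i=10 'c': node 8→9  ** P1@[8:10]
i=11 'c': node 9→1 (via fail)
i=12 'a': node 1→2
i=13 'c': node 2→3
i=14 'e': node 3→4
i=15 'd': node 4→5
i=16 'a': node 5→6  ** P0@[11:16]
i=17 'b': node 6→7 (via fail)
i=18 'e': node 7→0 (via fail)
i=19 'c': node 0→1
i=20 'c': node 1→1 (via fail)
i=21 'c': node 1→1 (via fail)
i=22 'a': node 1→2
i=23 'c': node 2→3
i=24 'e': node 3→4
i=25 'd': node 4→5
i=26 'a': node 5→6  ** P0@[21:26]
i=27 'b': node 6→7 (via fail)
i=28 'b': node 7→8
i=29 'c': node 8→9  ** P1@[27:29]
i=30 'c': node 9→1 (via fail)

Matches: [[6,0],[10,1],[16,0],[26,0],[29,1]]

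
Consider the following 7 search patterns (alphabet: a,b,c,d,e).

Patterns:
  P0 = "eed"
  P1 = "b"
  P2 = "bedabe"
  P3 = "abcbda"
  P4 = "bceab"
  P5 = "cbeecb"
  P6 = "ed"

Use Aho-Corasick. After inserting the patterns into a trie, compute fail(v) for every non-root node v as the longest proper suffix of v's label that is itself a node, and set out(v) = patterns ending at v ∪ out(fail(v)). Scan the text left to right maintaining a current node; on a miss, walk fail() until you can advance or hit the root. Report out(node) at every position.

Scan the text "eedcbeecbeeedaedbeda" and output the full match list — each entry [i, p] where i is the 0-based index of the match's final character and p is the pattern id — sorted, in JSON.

Build:
Trie (insert patterns):
  n0 'ε': a→10 b→4 c→20 e→1
  n1 'e': d→26 e→2
  n2 'ee': d→3
  n3 'eed': ·  ←P0
  n4 'b': c→16 e→5  ←P1
  n5 'be': d→6
  n6 'bed': a→7
  n7 'beda': b→8
  n8 'bedab': e→9
  n9 'bedabe': ·  ←P2
  n10 'a': b→11
  n11 'ab': c→12
  n12 'abc': b→13
  n13 'abcb': d→14
  n14 'abcbd': a→15
  n15 'abcbda': ·  ←P3
  n16 'bc': e→17
  n17 'bce': a→18
  n18 'bcea': b→19
  n19 'bceab': ·  ←P4
  n20 'c': b→21
  n21 'cb': e→22
  n22 'cbe': e→23
  n23 'cbee': c→24
  n24 'cbeec': b→25
  n25 'cbeecb': ·  ←P5
  n26 'ed': ·  ←P6

Failure links (BFS by depth):
  n1('e'): parent n0 fail=0; on 'e' 0 → fail=0;  out ∅∪∅=∅
  n4('b'): parent n0 fail=0; on 'b' 0 → fail=0;  out {1}∪∅={1}
  n10('a'): parent n0 fail=0; on 'a' 0 → fail=0;  out ∅∪∅=∅
  n20('c'): parent n0 fail=0; on 'c' 0 → fail=0;  out ∅∪∅=∅
  n2('ee'): parent n1 fail=0; on 'e' 0 → fail=1;  out ∅∪∅=∅
  n5('be'): parent n4 fail=0; on 'e' 0 → fail=1;  out ∅∪∅=∅
  n11('ab'): parent n10 fail=0; on 'b' 0 → fail=4;  out ∅∪{1}={1}
  n16('bc'): parent n4 fail=0; on 'c' 0 → fail=20;  out ∅∪∅=∅
  n21('cb'): parent n20 fail=0; on 'b' 0 → fail=4;  out ∅∪{1}={1}
  n26('ed'): parent n1 fail=0; on 'd' 0 → fail=0;  out {6}∪∅={6}
  n3('eed'): parent n2 fail=1; on 'd' 1 → fail=26;  out {0}∪{6}={0,6}
  n6('bed'): parent n5 fail=1; on 'd' 1 → fail=26;  out ∅∪{6}={6}
  n12('abc'): parent n11 fail=4; on 'c' 4 → fail=16;  out ∅∪∅=∅
  n17('bce'): parent n16 fail=20; on 'e' 20→0 → fail=1;  out ∅∪∅=∅
  n22('cbe'): parent n21 fail=4; on 'e' 4 → fail=5;  out ∅∪∅=∅
  n7('beda'): parent n6 fail=26; on 'a' 26→0 → fail=10;  out ∅∪∅=∅
  n13('abcb'): parent n12 fail=16; on 'b' 16→20 → fail=21;  out ∅∪{1}={1}
  n18('bcea'): parent n17 fail=1; on 'a' 1→0 → fail=10;  out ∅∪∅=∅
  n23('cbee'): parent n22 fail=5; on 'e' 5→1 → fail=2;  out ∅∪∅=∅
  n8('bedab'): parent n7 fail=10; on 'b' 10 → fail=11;  out ∅∪{1}={1}
  n14('abcbd'): parent n13 fail=21; on 'd' 21→4→0 → fail=0;  out ∅∪∅=∅
  n19('bceab'): parent n18 fail=10; on 'b' 10 → fail=11;  out {4}∪{1}={1,4}
  n24('cbeec'): parent n23 fail=2; on 'c' 2→1→0 → fail=20;  out ∅∪∅=∅
  n9('bedabe'): parent n8 fail=11; on 'e' 11→4 → fail=5;  out {2}∪∅={2}
  n15('abcbda'): parent n14 fail=0; on 'a' 0 → fail=10;  out {3}∪∅={3}
  n25('cbeecb'): parent n24 fail=20; on 'b' 20 → fail=21;  out {5}∪{1}={1,5}

Run:
[0] read 'e'  n0⇒n1
[1] read 'e'  n1⇒n2
[2] read 'd'  n2⇒n3  emit P0@[0:2],P6@[1:2]
[3] read 'c'  n3⇒n20 (fail-walked)
[4] read 'b'  n20⇒n21  emit P1@[4:4]
[5] read 'e'  n21⇒n22
[6] read 'e'  n22⇒n23
[7] read 'c'  n23⇒n24
[8] read 'b'  n24⇒n25  emit P1@[8:8],P5@[3:8]
[9] read 'e'  n25⇒n22 (fail-walked)
[10] read 'e'  n22⇒n23
[11] read 'e'  n23⇒n2 (fail-walked)
[12] read 'd'  n2⇒n3  emit P0@[10:12],P6@[11:12]
[13] read 'a'  n3⇒n10 (fail-walked)
[14] read 'e'  n10⇒n1 (fail-walked)
[15] read 'd'  n1⇒n26  emit P6@[14:15]
[16] read 'b'  n26⇒n4 (fail-walked)  emit P1@[16:16]
[17] read 'e'  n4⇒n5
[18] read 'd'  n5⇒n6  emit P6@[17:18]
[19] read 'a'  n6⇒n7

All matches (sorted): [[2,0],[2,6],[4,1],[8,1],[8,5],[12,0],[12,6],[15,6],[16,1],[18,6]]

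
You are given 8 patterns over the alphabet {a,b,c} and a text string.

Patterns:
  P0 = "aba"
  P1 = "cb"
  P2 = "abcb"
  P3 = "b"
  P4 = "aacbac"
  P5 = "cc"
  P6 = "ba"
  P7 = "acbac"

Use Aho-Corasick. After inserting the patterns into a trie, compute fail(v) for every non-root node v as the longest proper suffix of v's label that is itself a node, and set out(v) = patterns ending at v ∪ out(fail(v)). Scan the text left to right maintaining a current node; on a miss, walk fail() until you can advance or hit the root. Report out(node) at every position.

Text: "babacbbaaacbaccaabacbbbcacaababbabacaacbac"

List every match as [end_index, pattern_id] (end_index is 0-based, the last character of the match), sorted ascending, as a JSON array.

Build:
Trie nodes:
  0='ε' goto a→1 b→8 c→4
  1='a' goto a→9 b→2 c→16
  2='ab' goto a→3 c→6
  3='aba' goto ·  [P0 ends]
  4='c' goto b→5 c→14
  5='cb' goto ·  [P1 ends]
  6='abc' goto b→7
  7='abcb' goto ·  [P2 ends]
  8='b' goto a→15  [P3 ends]
  9='aa' goto c→10
  10='aac' goto b→11
  11='aacb' goto a→12
  12='aacba' goto c→13
  13='aacbac' goto ·  [P4 ends]
  14='cc' goto ·  [P5 ends]
  15='ba' goto ·  [P6 ends]
  16='ac' goto b→17
  17='acb' goto a→18
  18='acba' goto c→19
  19='acbac' goto ·  [P7 ends]

Failure links (BFS by depth):
  n1('a'): parent n0 fail=0; on 'a' 0 → fail=0;  out ∅∪∅=∅
  n4('c'): parent n0 fail=0; on 'c' 0 → fail=0;  out ∅∪∅=∅
  n8('b'): parent n0 fail=0; on 'b' 0 → fail=0;  out {3}∪∅={3}
  n2('ab'): parent n1 fail=0; on 'b' 0 → fail=8;  out ∅∪{3}={3}
  n5('cb'): parent n4 fail=0; on 'b' 0 → fail=8;  out {1}∪{3}={1,3}
  n9('aa'): parent n1 fail=0; on 'a' 0 → fail=1;  out ∅∪∅=∅
  n14('cc'): parent n4 fail=0; on 'c' 0 → fail=4;  out {5}∪∅={5}
  n15('ba'): parent n8 fail=0; on 'a' 0 → fail=1;  out {6}∪∅={6}
  n16('ac'): parent n1 fail=0; on 'c' 0 → fail=4;  out ∅∪∅=∅
  n3('aba'): parent n2 fail=8; on 'a' 8 → fail=15;  out {0}∪{6}={0,6}
  n6('abc'): parent n2 fail=8; on 'c' 8→0 → fail=4;  out ∅∪∅=∅
  n10('aac'): parent n9 fail=1; on 'c' 1 → fail=16;  out ∅∪∅=∅
  n17('acb'): parent n16 fail=4; on 'b' 4 → fail=5;  out ∅∪{1,3}={1,3}
  n7('abcb'): parent n6 fail=4; on 'b' 4 → fail=5;  out {2}∪{1,3}={1,2,3}
  n11('aacb'): parent n10 fail=16; on 'b' 16 → fail=17;  out ∅∪{1,3}={1,3}
  n18('acba'): parent n17 fail=5; on 'a' 5→8 → fail=15;  out ∅∪{6}={6}
  n12('aacba'): parent n11 fail=17; on 'a' 17 → fail=18;  out ∅∪{6}={6}
  n19('acbac'): parent n18 fail=15; on 'c' 15→1 → fail=16;  out {7}∪∅={7}
  n13('aacbac'): parent n12 fail=18; on 'c' 18 → fail=19;  out {4}∪{7}={4,7}

Scan:
i=0 'b': node 0→8  → match P3@[0:0]
i=1 'a': node 8→15  → match P6@[0:1]
i=2 'b': node 15→2 (fail-walked)  → match P3@[2:2]
i=3 'a': node 2→3  → match P0@[1:3],P6@[2:3]
i=4 'c': node 3→16 (fail-walked)
i=5 'b': node 16→17  → match P1@[4:5],P3@[5:5]
i=6 'b': node 17→8 (fail-walked)  → match P3@[6:6]
i=7 'a': node 8→15  → match P6@[6:7]
i=8 'a': node 15→9 (fail-walked)
i=9 'a': node 9→9 (fail-walked)
i=10 'c': node 9→10
i=11 'b': node 10→11  → match P1@[10:11],P3@[11:11]
i=12 'a': node 11→12  → match P6@[11:12]
i=13 'c': node 12→13  → match P4@[8:13],P7@[9:13]
i=14 'c': node 13→14 (fail-walked)  → match P5@[13:14]
i=15 'a': node 14→1 (fail-walked)
i=16 'a': node 1→9
i=17 'b': node 9→2 (fail-walked)  → match P3@[17:17]
i=18 'a': node 2→3  → match P0@[16:18],P6@[17:18]
i=19 'c': node 3→16 (fail-walked)
i=20 'b': node 16→17  → match P1@[19:20],P3@[20:20]
i=21 'b': node 17→8 (fail-walked)  → match P3@[21:21]
i=22 'b': node 8→8 (fail-walked)  → match P3@[22:22]
i=23 'c': node 8→4 (fail-walked)
i=24 'a': node 4→1 (fail-walked)
i=25 'c': node 1→16
i=26 'a': node 16→1 (fail-walked)
i=27 'a': node 1→9
i=28 'b': node 9→2 (fail-walked)  → match P3@[28:28]
i=29 'a': node 2→3  → match P0@[27:29],P6@[28:29]
i=30 'b': node 3→2 (fail-walked)  → match P3@[30:30]
i=31 'b': node 2→8 (fail-walked)  → match P3@[31:31]
i=32 'a': node 8→15  → match P6@[31:32]
i=33 'b': node 15→2 (fail-walked)  → match P3@[33:33]
i=34 'a': node 2→3  → match P0@[32:34],P6@[33:34]
i=35 'c': node 3→16 (fail-walked)
i=36 'a': node 16→1 (fail-walked)
i=37 'a': node 1→9
i=38 'c': node 9→10
i=39 'b': node 10→11  → match P1@[38:39],P3@[39:39]
i=40 'a': node 11→12  → match P6@[39:40]
i=41 'c': node 12→13  → match P4@[36:41],P7@[37:41]

Result: [[0,3],[1,6],[2,3],[3,0],[3,6],[5,1],[5,3],[6,3],[7,6],[11,1],[11,3],[12,6],[13,4],[13,7],[14,5],[17,3],[18,0],[18,6],[20,1],[20,3],[21,3],[22,3],[28,3],[29,0],[29,6],[30,3],[31,3],[32,6],[33,3],[34,0],[34,6],[39,1],[39,3],[40,6],[41,4],[41,7]]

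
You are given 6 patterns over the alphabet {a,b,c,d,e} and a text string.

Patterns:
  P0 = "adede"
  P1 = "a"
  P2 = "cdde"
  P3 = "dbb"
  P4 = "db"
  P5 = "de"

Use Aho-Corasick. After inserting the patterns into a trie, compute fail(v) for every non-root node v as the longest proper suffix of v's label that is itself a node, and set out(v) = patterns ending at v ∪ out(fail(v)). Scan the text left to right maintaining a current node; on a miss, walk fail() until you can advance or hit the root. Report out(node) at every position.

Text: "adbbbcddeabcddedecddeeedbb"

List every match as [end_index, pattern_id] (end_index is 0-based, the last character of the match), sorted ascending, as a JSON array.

Construct AC machine:
Trie (insert patterns):
  n0 'ε': a→1 c→6 d→10
  n1 'a': d→2  ←P1
  n2 'ad': e→3
  n3 'ade': d→4
  n4 'aded': e→5
  n5 'adede': ·  ←P0
  n6 'c': d→7
  n7 'cd': d→8
  n8 'cdd': e→9
  n9 'cdde': ·  ←P2
  n10 'd': b→11 e→13
  n11 'db': b→12  ←P4
  n12 'dbb': ·  ←P3
  n13 'de': ·  ←P5

BFS fail/out derivation:
  fail(1) 'a': from fail(0)=0 chase 'a': 0 ⇒ 0;  out={1}∪out(0)={1}
  fail(6) 'c': from fail(0)=0 chase 'c': 0 ⇒ 0;  out=∅∪out(0)=∅
  fail(10) 'd': from fail(0)=0 chase 'd': 0 ⇒ 0;  out=∅∪out(0)=∅
  fail(2) 'ad': from fail(1)=0 chase 'd': 0 ⇒ 10;  out=∅∪out(10)=∅
  fail(7) 'cd': from fail(6)=0 chase 'd': 0 ⇒ 10;  out=∅∪out(10)=∅
  fail(11) 'db': from fail(10)=0 chase 'b': 0 ⇒ 0;  out={4}∪out(0)={4}
  fail(13) 'de': from fail(10)=0 chase 'e': 0 ⇒ 0;  out={5}∪out(0)={5}
  fail(3) 'ade': from fail(2)=10 chase 'e': 10 ⇒ 13;  out=∅∪out(13)={5}
  fail(8) 'cdd': from fail(7)=10 chase 'd': 10→0 ⇒ 10;  out=∅∪out(10)=∅
  fail(12) 'dbb': from fail(11)=0 chase 'b': 0 ⇒ 0;  out={3}∪out(0)={3}
  fail(4) 'aded': from fail(3)=13 chase 'd': 13→0 ⇒ 10;  out=∅∪out(10)=∅
  fail(9) 'cdde': from fail(8)=10 chase 'e': 10 ⇒ 13;  out={2}∪out(13)={2,5}
  fail(5) 'adede': from fail(4)=10 chase 'e': 10 ⇒ 13;  out={0}∪out(13)={0,5}

Run:
i=0 'a': node 0→1  ** P1@[0:0]
i=1 'd': node 1→2
i=2 'b': node 2→11 ·f  ** P4@[1:2]
i=3 'b': node 11→12  ** P3@[1:3]
i=4 'b': node 12→0 ·f
i=5 'c': node 0→6
i=6 'd': node 6→7
i=7 'd': node 7→8
i=8 'e': node 8→9  ** P2@[5:8],P5@[7:8]
i=9 'a': node 9→1 ·f  ** P1@[9:9]
i=10 'b': node 1→0 ·f
i=11 'c': node 0→6
i=12 'd': node 6→7
i=13 'd': node 7→8
i=14 'e': node 8→9  ** P2@[11:14],P5@[13:14]
i=15 'd': node 9→10 ·f
i=16 'e': node 10→13  ** P5@[15:16]
i=17 'c': node 13→6 ·f
i=18 'd': node 6→7
i=19 'd': node 7→8
i=20 'e': node 8→9  ** P2@[17:20],P5@[19:20]
i=21 'e': node 9→0 ·f
i=22 'e': node 0→0
i=23 'd': node 0→10
i=24 'b': node 10→11  ** P4@[23:24]
i=25 'b': node 11→12  ** P3@[23:25]

Matches: [[0,1],[2,4],[3,3],[8,2],[8,5],[9,1],[14,2],[14,5],[16,5],[20,2],[20,5],[24,4],[25,3]]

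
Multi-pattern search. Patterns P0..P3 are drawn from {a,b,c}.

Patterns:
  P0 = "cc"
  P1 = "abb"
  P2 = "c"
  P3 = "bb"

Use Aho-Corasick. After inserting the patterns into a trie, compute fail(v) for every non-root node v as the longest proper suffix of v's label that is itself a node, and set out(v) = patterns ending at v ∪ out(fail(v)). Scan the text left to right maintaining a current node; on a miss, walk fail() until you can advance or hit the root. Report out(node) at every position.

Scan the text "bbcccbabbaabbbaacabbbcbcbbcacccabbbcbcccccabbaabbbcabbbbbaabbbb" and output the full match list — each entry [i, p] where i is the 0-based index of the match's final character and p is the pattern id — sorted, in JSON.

Build automaton:
Trie (insert patterns):
  n0 'ε': a→3 b→6 c→1
  n1 'c': c→2  [P2 ends]
  n2 'cc': ·  [P0 ends]
  n3 'a': b→4
  n4 'ab': b→5
  n5 'abb': ·  [P1 ends]
  n6 'b': b→7
  n7 'bb': ·  [P3 ends]

Failure links (BFS by depth):
  n1('c'): parent n0 fail=0; on 'c' 0 → fail=0;  out {2}∪∅={2}
  n3('a'): parent n0 fail=0; on 'a' 0 → fail=0;  out ∅∪∅=∅
  n6('b'): parent n0 fail=0; on 'b' 0 → fail=0;  out ∅∪∅=∅
  n2('cc'): parent n1 fail=0; on 'c' 0 → fail=1;  out {0}∪{2}={0,2}
  n4('ab'): parent n3 fail=0; on 'b' 0 → fail=6;  out ∅∪∅=∅
  n7('bb'): parent n6 fail=0; on 'b' 0 → fail=6;  out {3}∪∅={3}
  n5('abb'): parent n4 fail=6; on 'b' 6 → fail=7;  out {1}∪{3}={1,3}

Text stream:
pos 0 'b': at 6
pos 1 'b': at 7  → match P3@[0:1]
pos 2 'c': at 1 (fail-walked)  → match P2@[2:2]
pos 3 'c': at 2  → match P0@[2:3],P2@[3:3]
pos 4 'c': at 2 (fail-walked)  → match P0@[3:4],P2@[4:4]
pos 5 'b': at 6 (fail-walked)
pos 6 'a': at 3 (fail-walked)
pos 7 'b': at 4
pos 8 'b': at 5  → match P1@[6:8],P3@[7:8]
pos 9 'a': at 3 (fail-walked)
pos 10 'a': at 3 (fail-walked)
pos 11 'b': at 4
pos 12 'b': at 5  → match P1@[10:12],P3@[11:12]
pos 13 'b': at 7 (fail-walked)  → match P3@[12:13]
pos 14 'a': at 3 (fail-walked)
pos 15 'a': at 3 (fail-walked)
pos 16 'c': at 1 (fail-walked)  → match P2@[16:16]
pos 17 'a': at 3 (fail-walked)
pos 18 'b': at 4
pos 19 'b': at 5  → match P1@[17:19],P3@[18:19]
pos 20 'b': at 7 (fail-walked)  → match P3@[19:20]
pos 21 'c': at 1 (fail-walked)  → match P2@[21:21]
pos 22 'b': at 6 (fail-walked)
pos 23 'c': at 1 (fail-walked)  → match P2@[23:23]
pos 24 'b': at 6 (fail-walked)
pos 25 'b': at 7  → match P3@[24:25]
pos 26 'c': at 1 (fail-walked)  → match P2@[26:26]
pos 27 'a': at 3 (fail-walked)
pos 28 'c': at 1 (fail-walked)  → match P2@[28:28]
pos 29 'c': at 2  → match P0@[28:29],P2@[29:29]
pos 30 'c': at 2 (fail-walked)  → match P0@[29:30],P2@[30:30]
pos 31 'a': at 3 (fail-walked)
pos 32 'b': at 4
pos 33 'b': at 5  → match P1@[31:33],P3@[32:33]
pos 34 'b': at 7 (fail-walked)  → match P3@[33:34]
pos 35 'c': at 1 (fail-walked)  → match P2@[35:35]
pos 36 'b': at 6 (fail-walked)
pos 37 'c': at 1 (fail-walked)  → match P2@[37:37]
pos 38 'c': at 2  → match P0@[37:38],P2@[38:38]
pos 39 'c': at 2 (fail-walked)  → match P0@[38:39],P2@[39:39]
pos 40 'c': at 2 (fail-walked)  → match P0@[39:40],P2@[40:40]
pos 41 'c': at 2 (fail-walked)  → match P0@[40:41],P2@[41:41]
pos 42 'a': at 3 (fail-walked)
pos 43 'b': at 4
pos 44 'b': at 5  → match P1@[42:44],P3@[43:44]
pos 45 'a': at 3 (fail-walked)
pos 46 'a': at 3 (fail-walked)
pos 47 'b': at 4
pos 48 'b': at 5  → match P1@[46:48],P3@[47:48]
pos 49 'b': at 7 (fail-walked)  → match P3@[48:49]
pos 50 'c': at 1 (fail-walked)  → match P2@[50:50]
pos 51 'a': at 3 (fail-walked)
pos 52 'b': at 4
pos 53 'b': at 5  → match P1@[51:53],P3@[52:53]
pos 54 'b': at 7 (fail-walked)  → match P3@[53:54]
pos 55 'b': at 7 (fail-walked)  → match P3@[54:55]
pos 56 'b': at 7 (fail-walked)  → match P3@[55:56]
pos 57 'a': at 3 (fail-walked)
pos 58 'a': at 3 (fail-walked)
pos 59 'b': at 4
pos 60 'b': at 5  → match P1@[58:60],P3@[59:60]
pos 61 'b': at 7 (fail-walked)  → match P3@[60:61]
pos 62 'b': at 7 (fail-walked)  → match P3@[61:62]

Matches: [[1,3],[2,2],[3,0],[3,2],[4,0],[4,2],[8,1],[8,3],[12,1],[12,3],[13,3],[16,2],[19,1],[19,3],[20,3],[21,2],[23,2],[25,3],[26,2],[28,2],[29,0],[29,2],[30,0],[30,2],[33,1],[33,3],[34,3],[35,2],[37,2],[38,0],[38,2],[39,0],[39,2],[40,0],[40,2],[41,0],[41,2],[44,1],[44,3],[48,1],[48,3],[49,3],[50,2],[53,1],[53,3],[54,3],[55,3],[56,3],[60,1],[60,3],[61,3],[62,3]]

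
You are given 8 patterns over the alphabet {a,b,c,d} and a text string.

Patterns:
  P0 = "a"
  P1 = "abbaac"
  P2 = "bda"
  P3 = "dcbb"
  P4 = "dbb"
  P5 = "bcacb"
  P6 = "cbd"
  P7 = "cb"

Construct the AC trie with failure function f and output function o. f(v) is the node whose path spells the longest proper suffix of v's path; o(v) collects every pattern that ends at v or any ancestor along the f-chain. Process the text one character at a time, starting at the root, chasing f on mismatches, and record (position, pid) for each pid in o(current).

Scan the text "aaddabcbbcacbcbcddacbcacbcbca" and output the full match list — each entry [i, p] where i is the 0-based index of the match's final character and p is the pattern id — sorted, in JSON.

Build:
Trie (insert patterns):
  n0 'ε': a→1 b→7 c→20 d→10
  n1 'a': b→2  [P0 ends]
  n2 'ab': b→3
  n3 'abb': a→4
  n4 'abba': a→5
  n5 'abbaa': c→6
  n6 'abbaac': ·  [P1 ends]
  n7 'b': c→16 d→8
  n8 'bd': a→9
  n9 'bda': ·  [P2 ends]
  n10 'd': b→14 c→11
  n11 'dc': b→12
  n12 'dcb': b→13
  n13 'dcbb': ·  [P3 ends]
  n14 'db': b→15
  n15 'dbb': ·  [P4 ends]
  n16 'bc': a→17
  n17 'bca': c→18
  n18 'bcac': b→19
  n19 'bcacb': ·  [P5 ends]
  n20 'c': b→21
  n21 'cb': d→22  [P7 ends]
  n22 'cbd': ·  [P6 ends]

Failure links (BFS by depth):
  fail(1) 'a': from fail(0)=0 chase 'a': 0 ⇒ 0;  out={0}∪out(0)={0}
  fail(7) 'b': from fail(0)=0 chase 'b': 0 ⇒ 0;  out=∅∪out(0)=∅
  fail(10) 'd': from fail(0)=0 chase 'd': 0 ⇒ 0;  out=∅∪out(0)=∅
  fail(20) 'c': from fail(0)=0 chase 'c': 0 ⇒ 0;  out=∅∪out(0)=∅
  fail(2) 'ab': from fail(1)=0 chase 'b': 0 ⇒ 7;  out=∅∪out(7)=∅
  fail(8) 'bd': from fail(7)=0 chase 'd': 0 ⇒ 10;  out=∅∪out(10)=∅
  fail(11) 'dc': from fail(10)=0 chase 'c': 0 ⇒ 20;  out=∅∪out(20)=∅
  fail(14) 'db': from fail(10)=0 chase 'b': 0 ⇒ 7;  out=∅∪out(7)=∅
  fail(16) 'bc': from fail(7)=0 chase 'c': 0 ⇒ 20;  out=∅∪out(20)=∅
  fail(21) 'cb': from fail(20)=0 chase 'b': 0 ⇒ 7;  out={7}∪out(7)={7}
  fail(3) 'abb': from fail(2)=7 chase 'b': 7→0 ⇒ 7;  out=∅∪out(7)=∅
  fail(9) 'bda': from fail(8)=10 chase 'a': 10→0 ⇒ 1;  out={2}∪out(1)={0,2}
  fail(12) 'dcb': from fail(11)=20 chase 'b': 20 ⇒ 21;  out=∅∪out(21)={7}
  fail(15) 'dbb': from fail(14)=7 chase 'b': 7→0 ⇒ 7;  out={4}∪out(7)={4}
  fail(17) 'bca': from fail(16)=20 chase 'a': 20→0 ⇒ 1;  out=∅∪out(1)={0}
  fail(22) 'cbd': from fail(21)=7 chase 'd': 7 ⇒ 8;  out={6}∪out(8)={6}
  fail(4) 'abba': from fail(3)=7 chase 'a': 7→0 ⇒ 1;  out=∅∪out(1)={0}
  fail(13) 'dcbb': from fail(12)=21 chase 'b': 21→7→0 ⇒ 7;  out={3}∪out(7)={3}
  fail(18) 'bcac': from fail(17)=1 chase 'c': 1→0 ⇒ 20;  out=∅∪out(20)=∅
  fail(5) 'abbaa': from fail(4)=1 chase 'a': 1→0 ⇒ 1;  out=∅∪out(1)={0}
  fail(19) 'bcacb': from fail(18)=20 chase 'b': 20 ⇒ 21;  out={5}∪out(21)={5,7}
  fail(6) 'abbaac': from fail(5)=1 chase 'c': 1→0 ⇒ 20;  out={1}∪out(20)={1}

Text stream:
pos 0 'a': at 1  ** P0@[0:0]
pos 1 'a': at 1 ·f  ** P0@[1:1]
pos 2 'd': at 10 ·f
pos 3 'd': at 10 ·f
pos 4 'a': at 1 ·f  ** P0@[4:4]
pos 5 'b': at 2
pos 6 'c': at 16 ·f
pos 7 'b': at 21 ·f  ** P7@[6:7]
pos 8 'b': at 7 ·f
pos 9 'c': at 16
pos 10 'a': at 17  ** P0@[10:10]
pos 11 'c': at 18
pos 12 'b': at 19  ** P5@[8:12],P7@[11:12]
pos 13 'c': at 16 ·f
pos 14 'b': at 21 ·f  ** P7@[13:14]
pos 15 'c': at 16 ·f
pos 16 'd': at 10 ·f
pos 17 'd': at 10 ·f
pos 18 'a': at 1 ·f  ** P0@[18:18]
pos 19 'c': at 20 ·f
pos 20 'b': at 21  ** P7@[19:20]
pos 21 'c': at 16 ·f
pos 22 'a': at 17  ** P0@[22:22]
pos 23 'c': at 18
pos 24 'b': at 19  ** P5@[20:24],P7@[23:24]
pos 25 'c': at 16 ·f
pos 26 'b': at 21 ·f  ** P7@[25:26]
pos 27 'c': at 16 ·f
pos 28 'a': at 17  ** P0@[28:28]

Matches: [[0,0],[1,0],[4,0],[7,7],[10,0],[12,5],[12,7],[14,7],[18,0],[20,7],[22,0],[24,5],[24,7],[26,7],[28,0]]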